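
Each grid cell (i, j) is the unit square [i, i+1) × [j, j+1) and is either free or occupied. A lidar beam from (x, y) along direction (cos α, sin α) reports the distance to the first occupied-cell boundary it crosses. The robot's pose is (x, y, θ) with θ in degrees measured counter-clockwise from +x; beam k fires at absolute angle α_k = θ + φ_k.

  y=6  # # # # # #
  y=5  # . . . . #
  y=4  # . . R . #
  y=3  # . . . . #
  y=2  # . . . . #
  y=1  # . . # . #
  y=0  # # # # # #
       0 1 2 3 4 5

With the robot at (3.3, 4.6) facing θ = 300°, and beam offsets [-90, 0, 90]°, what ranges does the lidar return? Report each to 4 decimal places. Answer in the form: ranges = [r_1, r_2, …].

ranges = [2.6558, 3.4000, 1.9630]

beam 1: φ=-90°, α=210°
  cosα=-0.8660 sinα=-0.5000 | (3,4) | tMaxX 0.3464 tMaxY 1.2000 | tΔX 1.1547 tΔY 2.0000
    t=0.3464 [x] (2,4)
    t=1.2000 [y] (2,3)
    t=1.5011 [x] (1,3)
    t=2.6558 [x] (0,3) — stop
  → r_1 = 2.6558
beam 2: φ=0°, α=300°
  cosα=0.5000 sinα=-0.8660 | (3,4) | tMaxX 1.4000 tMaxY 0.6928 | tΔX 2.0000 tΔY 1.1547
    t=0.6928 [y] (3,3)
    t=1.4000 [x] (4,3)
    t=1.8475 [y] (4,2)
    t=3.0022 [y] (4,1)
    t=3.4000 [x] (5,1) — stop
  → r_2 = 3.4000
beam 3: φ=90°, α=30°
  cosα=0.8660 sinα=0.5000 | (3,4) | tMaxX 0.8083 tMaxY 0.8000 | tΔX 1.1547 tΔY 2.0000
    t=0.8000 [y] (3,5)
    t=0.8083 [x] (4,5)
    t=1.9630 [x] (5,5) — stop
  → r_3 = 1.9630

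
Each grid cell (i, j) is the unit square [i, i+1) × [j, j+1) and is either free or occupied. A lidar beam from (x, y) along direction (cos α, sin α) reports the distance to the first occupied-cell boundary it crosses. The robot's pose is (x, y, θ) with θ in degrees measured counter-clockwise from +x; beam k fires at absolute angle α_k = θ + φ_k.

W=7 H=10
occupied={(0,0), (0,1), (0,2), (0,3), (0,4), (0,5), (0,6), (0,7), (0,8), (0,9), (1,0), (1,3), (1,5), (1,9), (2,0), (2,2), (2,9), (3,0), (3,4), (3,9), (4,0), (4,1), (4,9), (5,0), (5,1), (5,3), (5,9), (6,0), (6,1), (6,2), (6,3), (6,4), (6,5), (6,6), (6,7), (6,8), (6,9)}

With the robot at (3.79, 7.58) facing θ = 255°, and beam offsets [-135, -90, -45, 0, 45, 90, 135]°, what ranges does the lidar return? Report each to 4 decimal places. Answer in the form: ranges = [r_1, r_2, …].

ranges = [1.6397, 2.8884, 3.1600, 2.6710, 4.1338, 2.2880, 2.5519]

beam 1: φ=-135°, α=120°
  cosα=-0.5000 sinα=0.8660 | (3,7) | tMaxX 1.5800 tMaxY 0.4850 | tΔX 2.0000 tΔY 1.1547
    t=0.4850 [y] (3,8)
    t=1.5800 [x] (2,8)
    t=1.6397 [y] (2,9) — stop
  → r_1 = 1.6397
beam 2: φ=-90°, α=165°
  cosα=-0.9659 sinα=0.2588 | (3,7) | tMaxX 0.8179 tMaxY 1.6228 | tΔX 1.0353 tΔY 3.8637
    t=0.8179 [x] (2,7)
    t=1.6228 [y] (2,8)
    t=1.8531 [x] (1,8)
    t=2.8884 [x] (0,8) — stop
  → r_2 = 2.8884
beam 3: φ=-45°, α=210°
  cosα=-0.8660 sinα=-0.5000 | (3,7) | tMaxX 0.9122 tMaxY 1.1600 | tΔX 1.1547 tΔY 2.0000
    t=0.9122 [x] (2,7)
    t=1.1600 [y] (2,6)
    t=2.0669 [x] (1,6)
    t=3.1600 [y] (1,5) — stop
  → r_3 = 3.1600
beam 4: φ=0°, α=255°
  cosα=-0.2588 sinα=-0.9659 | (3,7) | tMaxX 3.0523 tMaxY 0.6005 | tΔX 3.8637 tΔY 1.0353
    t=0.6005 [y] (3,6)
    t=1.6357 [y] (3,5)
    t=2.6710 [y] (3,4) — stop
  → r_4 = 2.6710
beam 5: φ=45°, α=300°
  cosα=0.5000 sinα=-0.8660 | (3,7) | tMaxX 0.4200 tMaxY 0.6697 | tΔX 2.0000 tΔY 1.1547
    t=0.4200 [x] (4,7)
    t=0.6697 [y] (4,6)
    t=1.8244 [y] (4,5)
    t=2.4200 [x] (5,5)
    t=2.9791 [y] (5,4)
    t=4.1338 [y] (5,3) — stop
  → r_5 = 4.1338
beam 6: φ=90°, α=345°
  cosα=0.9659 sinα=-0.2588 | (3,7) | tMaxX 0.2174 tMaxY 2.2409 | tΔX 1.0353 tΔY 3.8637
    t=0.2174 [x] (4,7)
    t=1.2527 [x] (5,7)
    t=2.2409 [y] (5,6)
    t=2.2880 [x] (6,6) — stop
  → r_6 = 2.2880
beam 7: φ=135°, α=30°
  cosα=0.8660 sinα=0.5000 | (3,7) | tMaxX 0.2425 tMaxY 0.8400 | tΔX 1.1547 tΔY 2.0000
    t=0.2425 [x] (4,7)
    t=0.8400 [y] (4,8)
    t=1.3972 [x] (5,8)
    t=2.5519 [x] (6,8) — stop
  → r_7 = 2.5519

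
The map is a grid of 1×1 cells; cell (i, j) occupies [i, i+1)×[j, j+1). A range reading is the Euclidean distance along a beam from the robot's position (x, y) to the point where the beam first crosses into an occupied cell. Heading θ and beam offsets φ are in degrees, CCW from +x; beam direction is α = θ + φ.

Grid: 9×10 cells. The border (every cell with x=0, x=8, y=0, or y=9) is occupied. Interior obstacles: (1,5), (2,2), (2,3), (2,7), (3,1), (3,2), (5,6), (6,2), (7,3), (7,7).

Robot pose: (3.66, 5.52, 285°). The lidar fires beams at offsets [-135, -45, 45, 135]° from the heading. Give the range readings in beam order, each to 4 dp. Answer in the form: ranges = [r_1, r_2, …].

ranges = [3.0715, 1.7551, 3.8567, 4.0184]

beam 1: φ=-135°, α=150°
  direction (-0.8660, 0.5000); cell (3,5); t to first gridline: x 0.7621, y 0.9600 (then +1.1547 / +2.0000)
    (2,5) via x @ 0.7621
    (2,6) via y @ 0.9600
    (1,6) via x @ 1.9168
    (1,7) via y @ 2.9600
    (0,7) via x @ 3.0715  # hit
  → r_1 = 3.0715
beam 2: φ=-45°, α=240°
  direction (-0.5000, -0.8660); cell (3,5); t to first gridline: x 1.3200, y 0.6004 (then +2.0000 / +1.1547)
    (3,4) via y @ 0.6004
    (2,4) via x @ 1.3200
    (2,3) via y @ 1.7551  # hit
  → r_2 = 1.7551
beam 3: φ=45°, α=330°
  direction (0.8660, -0.5000); cell (3,5); t to first gridline: x 0.3926, y 1.0400 (then +1.1547 / +2.0000)
    (4,5) via x @ 0.3926
    (4,4) via y @ 1.0400
    (5,4) via x @ 1.5473
    (6,4) via x @ 2.7020
    (6,3) via y @ 3.0400
    (7,3) via x @ 3.8567  # hit
  → r_3 = 3.8567
beam 4: φ=135°, α=60°
  direction (0.5000, 0.8660); cell (3,5); t to first gridline: x 0.6800, y 0.5543 (then +2.0000 / +1.1547)
    (3,6) via y @ 0.5543
    (4,6) via x @ 0.6800
    (4,7) via y @ 1.7090
    (5,7) via x @ 2.6800
    (5,8) via y @ 2.8637
    (5,9) via y @ 4.0184  # hit
  → r_4 = 4.0184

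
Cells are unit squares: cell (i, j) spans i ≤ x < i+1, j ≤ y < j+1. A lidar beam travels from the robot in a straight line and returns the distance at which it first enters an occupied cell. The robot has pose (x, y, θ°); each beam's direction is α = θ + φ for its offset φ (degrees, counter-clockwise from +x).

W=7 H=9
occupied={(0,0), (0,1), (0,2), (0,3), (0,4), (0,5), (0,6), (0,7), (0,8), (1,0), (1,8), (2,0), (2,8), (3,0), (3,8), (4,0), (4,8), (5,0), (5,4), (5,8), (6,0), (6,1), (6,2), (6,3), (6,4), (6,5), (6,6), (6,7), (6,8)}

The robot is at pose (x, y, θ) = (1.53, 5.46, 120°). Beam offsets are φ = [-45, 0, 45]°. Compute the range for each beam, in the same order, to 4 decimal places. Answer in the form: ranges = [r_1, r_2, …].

beam 1: φ=-45°, α=75°
  direction (0.2588, 0.9659); cell (1,5); t to first gridline: x 1.8159, y 0.5590 (then +3.8637 / +1.0353)
    (1,6) via y @ 0.5590
    (1,7) via y @ 1.5943
    (2,7) via x @ 1.8159
    (2,8) via y @ 2.6296  # hit
  → r_1 = 2.6296
beam 2: φ=0°, α=120°
  direction (-0.5000, 0.8660); cell (1,5); t to first gridline: x 1.0600, y 0.6235 (then +2.0000 / +1.1547)
    (1,6) via y @ 0.6235
    (0,6) via x @ 1.0600  # hit
  → r_2 = 1.0600
beam 3: φ=45°, α=165°
  direction (-0.9659, 0.2588); cell (1,5); t to first gridline: x 0.5487, y 2.0864 (then +1.0353 / +3.8637)
    (0,5) via x @ 0.5487  # hit
  → r_3 = 0.5487

ranges = [2.6296, 1.0600, 0.5487]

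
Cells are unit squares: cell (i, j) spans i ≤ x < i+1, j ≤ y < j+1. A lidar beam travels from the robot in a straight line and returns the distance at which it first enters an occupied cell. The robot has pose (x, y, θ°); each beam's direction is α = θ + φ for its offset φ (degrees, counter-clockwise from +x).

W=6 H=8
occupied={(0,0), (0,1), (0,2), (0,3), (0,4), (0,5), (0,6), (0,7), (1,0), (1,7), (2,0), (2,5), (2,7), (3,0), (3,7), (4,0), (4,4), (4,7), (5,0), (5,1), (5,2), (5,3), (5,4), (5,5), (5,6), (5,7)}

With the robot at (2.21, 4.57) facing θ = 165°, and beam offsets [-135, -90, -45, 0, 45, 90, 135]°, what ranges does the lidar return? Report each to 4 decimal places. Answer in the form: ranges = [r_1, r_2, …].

beam 1: φ=-135°, α=30°
  cosα=0.8660 sinα=0.5000 | (2,4) | tMaxX 0.9122 tMaxY 0.8600 | tΔX 1.1547 tΔY 2.0000
    t=0.8600 [y] (2,5) — stop
  → r_1 = 0.8600
beam 2: φ=-90°, α=75°
  cosα=0.2588 sinα=0.9659 | (2,4) | tMaxX 3.0523 tMaxY 0.4452 | tΔX 3.8637 tΔY 1.0353
    t=0.4452 [y] (2,5) — stop
  → r_2 = 0.4452
beam 3: φ=-45°, α=120°
  cosα=-0.5000 sinα=0.8660 | (2,4) | tMaxX 0.4200 tMaxY 0.4965 | tΔX 2.0000 tΔY 1.1547
    t=0.4200 [x] (1,4)
    t=0.4965 [y] (1,5)
    t=1.6512 [y] (1,6)
    t=2.4200 [x] (0,6) — stop
  → r_3 = 2.4200
beam 4: φ=0°, α=165°
  cosα=-0.9659 sinα=0.2588 | (2,4) | tMaxX 0.2174 tMaxY 1.6614 | tΔX 1.0353 tΔY 3.8637
    t=0.2174 [x] (1,4)
    t=1.2527 [x] (0,4) — stop
  → r_4 = 1.2527
beam 5: φ=45°, α=210°
  cosα=-0.8660 sinα=-0.5000 | (2,4) | tMaxX 0.2425 tMaxY 1.1400 | tΔX 1.1547 tΔY 2.0000
    t=0.2425 [x] (1,4)
    t=1.1400 [y] (1,3)
    t=1.3972 [x] (0,3) — stop
  → r_5 = 1.3972
beam 6: φ=90°, α=255°
  cosα=-0.2588 sinα=-0.9659 | (2,4) | tMaxX 0.8114 tMaxY 0.5901 | tΔX 3.8637 tΔY 1.0353
    t=0.5901 [y] (2,3)
    t=0.8114 [x] (1,3)
    t=1.6254 [y] (1,2)
    t=2.6607 [y] (1,1)
    t=3.6959 [y] (1,0) — stop
  → r_6 = 3.6959
beam 7: φ=135°, α=300°
  cosα=0.5000 sinα=-0.8660 | (2,4) | tMaxX 1.5800 tMaxY 0.6582 | tΔX 2.0000 tΔY 1.1547
    t=0.6582 [y] (2,3)
    t=1.5800 [x] (3,3)
    t=1.8129 [y] (3,2)
    t=2.9676 [y] (3,1)
    t=3.5800 [x] (4,1)
    t=4.1223 [y] (4,0) — stop
  → r_7 = 4.1223

ranges = [0.8600, 0.4452, 2.4200, 1.2527, 1.3972, 3.6959, 4.1223]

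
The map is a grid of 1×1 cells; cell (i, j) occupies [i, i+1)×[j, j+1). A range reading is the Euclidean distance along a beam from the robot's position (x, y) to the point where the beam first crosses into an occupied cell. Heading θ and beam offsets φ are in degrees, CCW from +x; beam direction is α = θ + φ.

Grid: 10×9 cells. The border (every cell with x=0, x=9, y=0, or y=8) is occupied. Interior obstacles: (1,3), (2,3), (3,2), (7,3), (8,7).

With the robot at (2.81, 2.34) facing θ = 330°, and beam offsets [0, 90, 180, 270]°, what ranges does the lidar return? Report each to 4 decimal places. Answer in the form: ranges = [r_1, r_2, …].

ranges = [0.2194, 0.3800, 1.3200, 1.5473]

beam 1: φ=0°, α=330°
  cosα=0.8660 sinα=-0.5000 | (2,2) | tMaxX 0.2194 tMaxY 0.6800 | tΔX 1.1547 tΔY 2.0000
    t=0.2194 [x] (3,2) — stop
  → r_1 = 0.2194
beam 2: φ=90°, α=60°
  cosα=0.5000 sinα=0.8660 | (2,2) | tMaxX 0.3800 tMaxY 0.7621 | tΔX 2.0000 tΔY 1.1547
    t=0.3800 [x] (3,2) — stop
  → r_2 = 0.3800
beam 3: φ=180°, α=150°
  cosα=-0.8660 sinα=0.5000 | (2,2) | tMaxX 0.9353 tMaxY 1.3200 | tΔX 1.1547 tΔY 2.0000
    t=0.9353 [x] (1,2)
    t=1.3200 [y] (1,3) — stop
  → r_3 = 1.3200
beam 4: φ=270°, α=240°
  cosα=-0.5000 sinα=-0.8660 | (2,2) | tMaxX 1.6200 tMaxY 0.3926 | tΔX 2.0000 tΔY 1.1547
    t=0.3926 [y] (2,1)
    t=1.5473 [y] (2,0) — stop
  → r_4 = 1.5473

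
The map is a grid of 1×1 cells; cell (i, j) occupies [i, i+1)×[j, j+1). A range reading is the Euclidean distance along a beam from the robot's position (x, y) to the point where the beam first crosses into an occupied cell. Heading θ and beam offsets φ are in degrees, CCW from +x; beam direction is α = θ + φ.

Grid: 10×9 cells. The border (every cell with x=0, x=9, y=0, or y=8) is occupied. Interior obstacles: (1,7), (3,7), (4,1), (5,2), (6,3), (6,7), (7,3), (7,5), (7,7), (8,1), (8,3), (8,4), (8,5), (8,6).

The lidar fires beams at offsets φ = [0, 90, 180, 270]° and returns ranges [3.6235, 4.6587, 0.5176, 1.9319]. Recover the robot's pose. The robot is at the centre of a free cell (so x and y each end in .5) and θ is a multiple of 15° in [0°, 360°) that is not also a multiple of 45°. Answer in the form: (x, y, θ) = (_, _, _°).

Enumerate (i+0.5, j+0.5, θ) over the 42 free cells and 16 admissible headings. For each, cast all 4 beams and compare to the given ranges.
  (6.5, 6.5, 345°): beam 1 = 1.5529 ≠ 3.6235 ✗
  (1.5, 6.5, 60°): beam 1 = 0.5774 ≠ 3.6235 ✗
  (5.5, 3.5, 300°): beam 1 = 0.5774 ≠ 3.6235 ✗
  …
  (1.5, 3.5, 345°): r_1=3.6235, r_2=4.6587, r_3=0.5176, r_4=1.9319 — all match ✓
Unique over the lattice → pose = (1.5, 3.5, 345°).

(x, y, θ) = (1.5, 3.5, 345°)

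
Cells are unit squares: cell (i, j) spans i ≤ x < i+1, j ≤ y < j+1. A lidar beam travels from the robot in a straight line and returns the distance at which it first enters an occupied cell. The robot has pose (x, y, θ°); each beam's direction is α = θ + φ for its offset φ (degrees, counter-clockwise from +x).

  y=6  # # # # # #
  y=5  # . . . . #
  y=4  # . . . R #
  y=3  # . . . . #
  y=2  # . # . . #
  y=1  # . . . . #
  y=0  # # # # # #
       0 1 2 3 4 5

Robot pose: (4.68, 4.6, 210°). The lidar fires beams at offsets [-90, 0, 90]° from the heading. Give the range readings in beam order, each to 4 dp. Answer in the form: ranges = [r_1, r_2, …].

beam 1: φ=-90°, α=120°
  d=(-0.5000,0.8660)  start (4,4)  tX=1.3600 tY=0.4619  stride 1/|dx|=2.0000 1/|dy|=1.1547
    cross y-line → (4,5), t=0.4619
    cross x-line → (3,5), t=1.3600
    cross y-line → (3,6), t=1.6166 (wall)
  → r_1 = 1.6166
beam 2: φ=0°, α=210°
  d=(-0.8660,-0.5000)  start (4,4)  tX=0.7852 tY=1.2000  stride 1/|dx|=1.1547 1/|dy|=2.0000
    cross x-line → (3,4), t=0.7852
    cross y-line → (3,3), t=1.2000
    cross x-line → (2,3), t=1.9399
    cross x-line → (1,3), t=3.0946
    cross y-line → (1,2), t=3.2000
    cross x-line → (0,2), t=4.2493 (wall)
  → r_2 = 4.2493
beam 3: φ=90°, α=300°
  d=(0.5000,-0.8660)  start (4,4)  tX=0.6400 tY=0.6928  stride 1/|dx|=2.0000 1/|dy|=1.1547
    cross x-line → (5,4), t=0.6400 (wall)
  → r_3 = 0.6400

ranges = [1.6166, 4.2493, 0.6400]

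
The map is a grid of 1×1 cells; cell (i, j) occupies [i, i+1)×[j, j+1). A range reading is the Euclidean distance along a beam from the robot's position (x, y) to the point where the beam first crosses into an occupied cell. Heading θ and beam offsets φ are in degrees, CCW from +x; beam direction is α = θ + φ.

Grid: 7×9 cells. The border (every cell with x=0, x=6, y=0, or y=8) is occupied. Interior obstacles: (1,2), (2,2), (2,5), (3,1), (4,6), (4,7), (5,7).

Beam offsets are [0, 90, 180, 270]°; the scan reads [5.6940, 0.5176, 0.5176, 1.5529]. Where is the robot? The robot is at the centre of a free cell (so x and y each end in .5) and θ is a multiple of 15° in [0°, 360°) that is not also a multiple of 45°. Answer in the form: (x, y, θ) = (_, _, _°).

(x, y, θ) = (4.5, 1.5, 75°)

Candidates: 28 free-cell centres × 16 headings = 448 poses. Raycast each; keep the one whose scan matches to 4 dp.
  (2.5, 1.5, 195°): beam 1 = 1.5529 ≠ 5.6940 ✗
  (1.5, 7.5, 105°): beam 1 = 0.5176 ≠ 5.6940 ✗
  (3.5, 6.5, 195°): beam 1 = 2.5882 ≠ 5.6940 ✗
  …
  (4.5, 1.5, 75°): r_1=5.6940, r_2=0.5176, r_3=0.5176, r_4=1.5529 — all match ✓
No second candidate reproduces the full scan.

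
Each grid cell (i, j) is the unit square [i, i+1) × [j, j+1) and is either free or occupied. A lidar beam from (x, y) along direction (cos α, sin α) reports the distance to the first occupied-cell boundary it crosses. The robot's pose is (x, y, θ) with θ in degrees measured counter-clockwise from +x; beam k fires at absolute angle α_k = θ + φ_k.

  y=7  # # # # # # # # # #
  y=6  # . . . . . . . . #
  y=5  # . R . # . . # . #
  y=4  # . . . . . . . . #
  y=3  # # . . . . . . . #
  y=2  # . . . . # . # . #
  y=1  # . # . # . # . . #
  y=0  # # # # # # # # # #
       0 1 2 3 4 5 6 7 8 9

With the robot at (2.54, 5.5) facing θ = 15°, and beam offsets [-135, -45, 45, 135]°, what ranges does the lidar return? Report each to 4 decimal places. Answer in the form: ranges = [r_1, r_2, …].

beam 1: φ=-135°, α=240°
  d=(-0.5000,-0.8660)  start (2,5)  tX=1.0800 tY=0.5774  stride 1/|dx|=2.0000 1/|dy|=1.1547
    cross y-line → (2,4), t=0.5774
    cross x-line → (1,4), t=1.0800
    cross y-line → (1,3), t=1.7321 (wall)
  → r_1 = 1.7321
beam 2: φ=-45°, α=330°
  d=(0.8660,-0.5000)  start (2,5)  tX=0.5312 tY=1.0000  stride 1/|dx|=1.1547 1/|dy|=2.0000
    cross x-line → (3,5), t=0.5312
    cross y-line → (3,4), t=1.0000
    cross x-line → (4,4), t=1.6859
    cross x-line → (5,4), t=2.8406
    cross y-line → (5,3), t=3.0000
    cross x-line → (6,3), t=3.9953
    cross y-line → (6,2), t=5.0000
    cross x-line → (7,2), t=5.1500 (wall)
  → r_2 = 5.1500
beam 3: φ=45°, α=60°
  d=(0.5000,0.8660)  start (2,5)  tX=0.9200 tY=0.5774  stride 1/|dx|=2.0000 1/|dy|=1.1547
    cross y-line → (2,6), t=0.5774
    cross x-line → (3,6), t=0.9200
    cross y-line → (3,7), t=1.7321 (wall)
  → r_3 = 1.7321
beam 4: φ=135°, α=150°
  d=(-0.8660,0.5000)  start (2,5)  tX=0.6235 tY=1.0000  stride 1/|dx|=1.1547 1/|dy|=2.0000
    cross x-line → (1,5), t=0.6235
    cross y-line → (1,6), t=1.0000
    cross x-line → (0,6), t=1.7782 (wall)
  → r_4 = 1.7782

ranges = [1.7321, 5.1500, 1.7321, 1.7782]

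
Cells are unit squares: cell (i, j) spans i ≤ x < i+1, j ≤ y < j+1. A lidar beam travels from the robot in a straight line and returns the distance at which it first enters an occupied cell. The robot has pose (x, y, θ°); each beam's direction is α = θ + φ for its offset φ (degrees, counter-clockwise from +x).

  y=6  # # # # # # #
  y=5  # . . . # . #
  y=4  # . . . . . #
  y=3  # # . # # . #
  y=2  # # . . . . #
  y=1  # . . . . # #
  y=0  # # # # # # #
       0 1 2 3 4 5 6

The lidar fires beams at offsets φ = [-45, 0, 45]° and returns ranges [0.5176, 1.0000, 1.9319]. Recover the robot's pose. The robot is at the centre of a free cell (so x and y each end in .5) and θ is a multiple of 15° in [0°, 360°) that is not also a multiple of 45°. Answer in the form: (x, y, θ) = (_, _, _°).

Enumerate (i+0.5, j+0.5, θ) over the 19 free cells and 16 admissible headings. For each, cast all 3 beams and compare to the given ranges.
  (2.5, 1.5, 195°): beam 1 = 1.0000 ≠ 0.5176 ✗
  (1.5, 4.5, 240°): beam 2 = 0.5774 ≠ 1.0000 ✗
  (2.5, 5.5, 120°): beam 2 = 0.5774 ≠ 1.0000 ✗
  (5.5, 3.5, 330°): beam 1 = 1.5529 ≠ 0.5176 ✗
  (2.5, 3.5, 285°): beam 1 = 1.0000 ≠ 0.5176 ✗
  …
  (5.5, 3.5, 60°): r_1=0.5176, r_2=1.0000, r_3=1.9319 — all match ✓
Unique over the lattice → pose = (5.5, 3.5, 60°).

(x, y, θ) = (5.5, 3.5, 60°)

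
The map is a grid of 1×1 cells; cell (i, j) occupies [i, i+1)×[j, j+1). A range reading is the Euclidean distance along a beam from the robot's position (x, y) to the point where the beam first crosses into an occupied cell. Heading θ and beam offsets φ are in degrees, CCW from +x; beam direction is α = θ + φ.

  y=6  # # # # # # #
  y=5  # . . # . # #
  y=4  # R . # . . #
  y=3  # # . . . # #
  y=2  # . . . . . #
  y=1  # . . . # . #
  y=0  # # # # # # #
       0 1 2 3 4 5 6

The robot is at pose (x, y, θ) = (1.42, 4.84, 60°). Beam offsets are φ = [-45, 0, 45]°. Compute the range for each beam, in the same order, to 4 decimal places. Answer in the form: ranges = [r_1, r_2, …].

beam 1: φ=-45°, α=15°
  direction (0.9659, 0.2588); cell (1,4); t to first gridline: x 0.6005, y 0.6182 (then +1.0353 / +3.8637)
    (2,4) via x @ 0.6005
    (2,5) via y @ 0.6182
    (3,5) via x @ 1.6357  # hit
  → r_1 = 1.6357
beam 2: φ=0°, α=60°
  direction (0.5000, 0.8660); cell (1,4); t to first gridline: x 1.1600, y 0.1848 (then +2.0000 / +1.1547)
    (1,5) via y @ 0.1848
    (2,5) via x @ 1.1600
    (2,6) via y @ 1.3395  # hit
  → r_2 = 1.3395
beam 3: φ=45°, α=105°
  direction (-0.2588, 0.9659); cell (1,4); t to first gridline: x 1.6228, y 0.1656 (then +3.8637 / +1.0353)
    (1,5) via y @ 0.1656
    (1,6) via y @ 1.2009  # hit
  → r_3 = 1.2009

ranges = [1.6357, 1.3395, 1.2009]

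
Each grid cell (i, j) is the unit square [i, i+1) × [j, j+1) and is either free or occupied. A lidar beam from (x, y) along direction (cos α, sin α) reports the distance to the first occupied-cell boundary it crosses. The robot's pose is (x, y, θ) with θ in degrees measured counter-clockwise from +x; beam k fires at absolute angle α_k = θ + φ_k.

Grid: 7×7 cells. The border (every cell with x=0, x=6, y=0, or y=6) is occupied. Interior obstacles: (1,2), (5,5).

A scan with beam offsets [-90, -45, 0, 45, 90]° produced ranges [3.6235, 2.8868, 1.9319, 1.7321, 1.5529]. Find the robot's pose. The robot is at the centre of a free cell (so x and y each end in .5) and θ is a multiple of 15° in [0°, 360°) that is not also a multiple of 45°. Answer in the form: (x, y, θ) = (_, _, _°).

The pose lattice has 23·16 = 368 candidates. Test each by forward raycasting.
  (3.5, 3.5, 120°): beam 1 = 2.8868 ≠ 3.6235 ✗
  (3.5, 3.5, 285°): beam 1 = 1.9319 ≠ 3.6235 ✗
  (1.5, 1.5, 330°): beam 1 = 0.5774 ≠ 3.6235 ✗
  (5.5, 4.5, 150°): beam 1 = 0.5774 ≠ 3.6235 ✗
  …
  (3.5, 4.5, 15°): r_1=3.6235, r_2=2.8868, r_3=1.9319, r_4=1.7321, r_5=1.5529 — all match ✓
Only this pose fits every beam.

(x, y, θ) = (3.5, 4.5, 15°)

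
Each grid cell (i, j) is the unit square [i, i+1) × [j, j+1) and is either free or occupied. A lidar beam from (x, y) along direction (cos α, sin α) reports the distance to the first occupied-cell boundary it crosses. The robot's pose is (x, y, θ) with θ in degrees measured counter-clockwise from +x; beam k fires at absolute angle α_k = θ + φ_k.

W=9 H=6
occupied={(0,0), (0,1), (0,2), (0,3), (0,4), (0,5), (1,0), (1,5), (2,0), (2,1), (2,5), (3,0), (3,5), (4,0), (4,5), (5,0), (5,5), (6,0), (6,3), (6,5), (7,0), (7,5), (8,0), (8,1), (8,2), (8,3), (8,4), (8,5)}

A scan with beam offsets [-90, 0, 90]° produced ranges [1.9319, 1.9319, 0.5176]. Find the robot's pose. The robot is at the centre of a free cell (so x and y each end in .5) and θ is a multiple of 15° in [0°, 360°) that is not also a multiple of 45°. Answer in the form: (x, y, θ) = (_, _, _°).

Candidates: 26 free-cell centres × 16 headings = 416 poses. Raycast each; keep the one whose scan matches to 4 dp.
  (4.5, 4.5, 345°): beam 1 = 3.6235 ≠ 1.9319 ✗
  (6.5, 4.5, 285°): beam 1 = 5.6940 ≠ 1.9319 ✗
  (7.5, 2.5, 195°): beam 1 = 2.5882 ≠ 1.9319 ✗
  (3.5, 2.5, 150°): beam 1 = 2.8868 ≠ 1.9319 ✗
  …
  (7.5, 1.5, 195°): r_1=1.9319, r_2=1.9319, r_3=0.5176 — all match ✓
Unique over the lattice → pose = (7.5, 1.5, 195°).

(x, y, θ) = (7.5, 1.5, 195°)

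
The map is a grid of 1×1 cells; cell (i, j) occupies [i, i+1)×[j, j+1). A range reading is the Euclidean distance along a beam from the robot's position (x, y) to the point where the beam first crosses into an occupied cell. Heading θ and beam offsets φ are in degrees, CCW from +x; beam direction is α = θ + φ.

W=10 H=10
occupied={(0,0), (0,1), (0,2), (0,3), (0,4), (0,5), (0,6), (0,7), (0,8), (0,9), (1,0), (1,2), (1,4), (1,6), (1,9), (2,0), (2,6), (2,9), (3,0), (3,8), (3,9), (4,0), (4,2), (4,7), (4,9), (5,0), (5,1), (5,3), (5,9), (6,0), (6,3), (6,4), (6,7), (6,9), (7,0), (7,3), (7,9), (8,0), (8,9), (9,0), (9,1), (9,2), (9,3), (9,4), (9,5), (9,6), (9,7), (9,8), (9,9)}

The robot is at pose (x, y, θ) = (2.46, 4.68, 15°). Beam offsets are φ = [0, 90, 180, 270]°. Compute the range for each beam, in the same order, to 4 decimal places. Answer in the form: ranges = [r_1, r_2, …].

beam 1: φ=0°, α=15°
  d=(0.9659,0.2588)  start (2,4)  tX=0.5590 tY=1.2364  stride 1/|dx|=1.0353 1/|dy|=3.8637
    cross x-line → (3,4), t=0.5590
    cross y-line → (3,5), t=1.2364
    cross x-line → (4,5), t=1.5943
    cross x-line → (5,5), t=2.6296
    cross x-line → (6,5), t=3.6649
    cross x-line → (7,5), t=4.7002
    cross y-line → (7,6), t=5.1001
    cross x-line → (8,6), t=5.7354
    cross x-line → (9,6), t=6.7707 (wall)
  → r_1 = 6.7707
beam 2: φ=90°, α=105°
  d=(-0.2588,0.9659)  start (2,4)  tX=1.7773 tY=0.3313  stride 1/|dx|=3.8637 1/|dy|=1.0353
    cross y-line → (2,5), t=0.3313
    cross y-line → (2,6), t=1.3666 (wall)
  → r_2 = 1.3666
beam 3: φ=180°, α=195°
  d=(-0.9659,-0.2588)  start (2,4)  tX=0.4762 tY=2.6273  stride 1/|dx|=1.0353 1/|dy|=3.8637
    cross x-line → (1,4), t=0.4762 (wall)
  → r_3 = 0.4762
beam 4: φ=270°, α=285°
  d=(0.2588,-0.9659)  start (2,4)  tX=2.0864 tY=0.7040  stride 1/|dx|=3.8637 1/|dy|=1.0353
    cross y-line → (2,3), t=0.7040
    cross y-line → (2,2), t=1.7393
    cross x-line → (3,2), t=2.0864
    cross y-line → (3,1), t=2.7745
    cross y-line → (3,0), t=3.8098 (wall)
  → r_4 = 3.8098

ranges = [6.7707, 1.3666, 0.4762, 3.8098]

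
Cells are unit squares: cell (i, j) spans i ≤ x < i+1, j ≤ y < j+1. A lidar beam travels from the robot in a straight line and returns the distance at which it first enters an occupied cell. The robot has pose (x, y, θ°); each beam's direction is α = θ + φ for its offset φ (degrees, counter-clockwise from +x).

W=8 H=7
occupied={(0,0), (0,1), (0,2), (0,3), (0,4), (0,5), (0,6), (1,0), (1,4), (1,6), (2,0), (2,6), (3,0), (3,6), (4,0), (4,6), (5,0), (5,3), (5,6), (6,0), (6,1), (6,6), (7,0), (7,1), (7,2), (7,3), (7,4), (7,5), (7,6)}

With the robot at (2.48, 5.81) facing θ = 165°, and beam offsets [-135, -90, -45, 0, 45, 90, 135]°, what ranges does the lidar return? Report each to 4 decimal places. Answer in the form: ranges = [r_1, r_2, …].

ranges = [0.3800, 0.1967, 0.2194, 0.7341, 1.6200, 1.8546, 5.5541]

beam 1: φ=-135°, α=30°
  direction (0.8660, 0.5000); cell (2,5); t to first gridline: x 0.6004, y 0.3800 (then +1.1547 / +2.0000)
    (2,6) via y @ 0.3800  # hit
  → r_1 = 0.3800
beam 2: φ=-90°, α=75°
  direction (0.2588, 0.9659); cell (2,5); t to first gridline: x 2.0091, y 0.1967 (then +3.8637 / +1.0353)
    (2,6) via y @ 0.1967  # hit
  → r_2 = 0.1967
beam 3: φ=-45°, α=120°
  direction (-0.5000, 0.8660); cell (2,5); t to first gridline: x 0.9600, y 0.2194 (then +2.0000 / +1.1547)
    (2,6) via y @ 0.2194  # hit
  → r_3 = 0.2194
beam 4: φ=0°, α=165°
  direction (-0.9659, 0.2588); cell (2,5); t to first gridline: x 0.4969, y 0.7341 (then +1.0353 / +3.8637)
    (1,5) via x @ 0.4969
    (1,6) via y @ 0.7341  # hit
  → r_4 = 0.7341
beam 5: φ=45°, α=210°
  direction (-0.8660, -0.5000); cell (2,5); t to first gridline: x 0.5543, y 1.6200 (then +1.1547 / +2.0000)
    (1,5) via x @ 0.5543
    (1,4) via y @ 1.6200  # hit
  → r_5 = 1.6200
beam 6: φ=90°, α=255°
  direction (-0.2588, -0.9659); cell (2,5); t to first gridline: x 1.8546, y 0.8386 (then +3.8637 / +1.0353)
    (2,4) via y @ 0.8386
    (1,4) via x @ 1.8546  # hit
  → r_6 = 1.8546
beam 7: φ=135°, α=300°
  direction (0.5000, -0.8660); cell (2,5); t to first gridline: x 1.0400, y 0.9353 (then +2.0000 / +1.1547)
    (2,4) via y @ 0.9353
    (3,4) via x @ 1.0400
    (3,3) via y @ 2.0900
    (4,3) via x @ 3.0400
    (4,2) via y @ 3.2447
    (4,1) via y @ 4.3994
    (5,1) via x @ 5.0400
    (5,0) via y @ 5.5541  # hit
  → r_7 = 5.5541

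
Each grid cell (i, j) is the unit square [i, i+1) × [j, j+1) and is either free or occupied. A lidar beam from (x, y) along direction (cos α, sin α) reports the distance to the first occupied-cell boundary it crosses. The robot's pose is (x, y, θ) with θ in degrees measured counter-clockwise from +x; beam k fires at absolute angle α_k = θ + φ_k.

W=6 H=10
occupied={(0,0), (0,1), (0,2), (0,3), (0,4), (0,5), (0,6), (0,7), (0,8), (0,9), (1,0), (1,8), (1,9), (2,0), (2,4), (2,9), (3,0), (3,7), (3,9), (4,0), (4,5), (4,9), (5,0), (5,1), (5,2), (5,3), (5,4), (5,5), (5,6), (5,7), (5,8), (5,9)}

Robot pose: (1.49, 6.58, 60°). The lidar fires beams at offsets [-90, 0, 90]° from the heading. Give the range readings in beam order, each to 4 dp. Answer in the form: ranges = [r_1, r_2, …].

beam 1: φ=-90°, α=330°
  d=(0.8660,-0.5000)  start (1,6)  tX=0.5889 tY=1.1600  stride 1/|dx|=1.1547 1/|dy|=2.0000
    cross x-line → (2,6), t=0.5889
    cross y-line → (2,5), t=1.1600
    cross x-line → (3,5), t=1.7436
    cross x-line → (4,5), t=2.8983 (wall)
  → r_1 = 2.8983
beam 2: φ=0°, α=60°
  d=(0.5000,0.8660)  start (1,6)  tX=1.0200 tY=0.4850  stride 1/|dx|=2.0000 1/|dy|=1.1547
    cross y-line → (1,7), t=0.4850
    cross x-line → (2,7), t=1.0200
    cross y-line → (2,8), t=1.6397
    cross y-line → (2,9), t=2.7944 (wall)
  → r_2 = 2.7944
beam 3: φ=90°, α=150°
  d=(-0.8660,0.5000)  start (1,6)  tX=0.5658 tY=0.8400  stride 1/|dx|=1.1547 1/|dy|=2.0000
    cross x-line → (0,6), t=0.5658 (wall)
  → r_3 = 0.5658

ranges = [2.8983, 2.7944, 0.5658]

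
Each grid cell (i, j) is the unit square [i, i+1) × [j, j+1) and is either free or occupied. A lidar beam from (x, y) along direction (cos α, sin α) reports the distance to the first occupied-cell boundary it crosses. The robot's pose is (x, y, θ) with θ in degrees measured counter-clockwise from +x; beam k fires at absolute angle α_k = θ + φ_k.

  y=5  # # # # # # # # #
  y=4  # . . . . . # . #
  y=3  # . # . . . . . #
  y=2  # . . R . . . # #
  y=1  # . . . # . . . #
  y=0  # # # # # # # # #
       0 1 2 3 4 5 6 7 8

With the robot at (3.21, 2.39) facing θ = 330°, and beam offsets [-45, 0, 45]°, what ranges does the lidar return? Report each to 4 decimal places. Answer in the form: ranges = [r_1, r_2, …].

beam 1: φ=-45°, α=285°
  cosα=0.2588 sinα=-0.9659 | (3,2) | tMaxX 3.0523 tMaxY 0.4038 | tΔX 3.8637 tΔY 1.0353
    t=0.4038 [y] (3,1)
    t=1.4390 [y] (3,0) — stop
  → r_1 = 1.4390
beam 2: φ=0°, α=330°
  cosα=0.8660 sinα=-0.5000 | (3,2) | tMaxX 0.9122 tMaxY 0.7800 | tΔX 1.1547 tΔY 2.0000
    t=0.7800 [y] (3,1)
    t=0.9122 [x] (4,1) — stop
  → r_2 = 0.9122
beam 3: φ=45°, α=15°
  cosα=0.9659 sinα=0.2588 | (3,2) | tMaxX 0.8179 tMaxY 2.3569 | tΔX 1.0353 tΔY 3.8637
    t=0.8179 [x] (4,2)
    t=1.8531 [x] (5,2)
    t=2.3569 [y] (5,3)
    t=2.8884 [x] (6,3)
    t=3.9237 [x] (7,3)
    t=4.9590 [x] (8,3) — stop
  → r_3 = 4.9590

ranges = [1.4390, 0.9122, 4.9590]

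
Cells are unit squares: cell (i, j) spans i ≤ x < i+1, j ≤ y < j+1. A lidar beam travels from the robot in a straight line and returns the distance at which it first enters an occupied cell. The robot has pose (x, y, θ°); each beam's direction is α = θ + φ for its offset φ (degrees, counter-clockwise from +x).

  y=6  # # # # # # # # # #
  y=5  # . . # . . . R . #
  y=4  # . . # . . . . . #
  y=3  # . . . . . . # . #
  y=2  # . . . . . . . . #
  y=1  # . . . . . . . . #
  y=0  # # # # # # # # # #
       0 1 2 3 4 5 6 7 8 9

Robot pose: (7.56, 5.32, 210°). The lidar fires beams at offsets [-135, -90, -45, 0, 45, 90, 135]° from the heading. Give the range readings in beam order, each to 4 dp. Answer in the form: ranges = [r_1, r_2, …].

ranges = [0.7040, 0.7852, 2.6273, 7.5748, 1.3666, 2.8800, 1.4908]

beam 1: φ=-135°, α=75°
  dir = (cos 75°, sin 75°) = (0.2588, 0.9659); from cell (7,5)
  next x-line at t=1.7000, next y-line at t=0.7040; Δt_x=3.8637, Δt_y=1.0353
    y: enter (7,6) at t=0.7040 ← occupied
  → r_1 = 0.7040
beam 2: φ=-90°, α=120°
  dir = (cos 120°, sin 120°) = (-0.5000, 0.8660); from cell (7,5)
  next x-line at t=1.1200, next y-line at t=0.7852; Δt_x=2.0000, Δt_y=1.1547
    y: enter (7,6) at t=0.7852 ← occupied
  → r_2 = 0.7852
beam 3: φ=-45°, α=165°
  dir = (cos 165°, sin 165°) = (-0.9659, 0.2588); from cell (7,5)
  next x-line at t=0.5798, next y-line at t=2.6273; Δt_x=1.0353, Δt_y=3.8637
    x: enter (6,5) at t=0.5798
    x: enter (5,5) at t=1.6150
    y: enter (5,6) at t=2.6273 ← occupied
  → r_3 = 2.6273
beam 4: φ=0°, α=210°
  dir = (cos 210°, sin 210°) = (-0.8660, -0.5000); from cell (7,5)
  next x-line at t=0.6466, next y-line at t=0.6400; Δt_x=1.1547, Δt_y=2.0000
    y: enter (7,4) at t=0.6400
    x: enter (6,4) at t=0.6466
    x: enter (5,4) at t=1.8013
    y: enter (5,3) at t=2.6400
    x: enter (4,3) at t=2.9560
    x: enter (3,3) at t=4.1107
    y: enter (3,2) at t=4.6400
    x: enter (2,2) at t=5.2654
    x: enter (1,2) at t=6.4201
    y: enter (1,1) at t=6.6400
    x: enter (0,1) at t=7.5748 ← occupied
  → r_4 = 7.5748
beam 5: φ=45°, α=255°
  dir = (cos 255°, sin 255°) = (-0.2588, -0.9659); from cell (7,5)
  next x-line at t=2.1637, next y-line at t=0.3313; Δt_x=3.8637, Δt_y=1.0353
    y: enter (7,4) at t=0.3313
    y: enter (7,3) at t=1.3666 ← occupied
  → r_5 = 1.3666
beam 6: φ=90°, α=300°
  dir = (cos 300°, sin 300°) = (0.5000, -0.8660); from cell (7,5)
  next x-line at t=0.8800, next y-line at t=0.3695; Δt_x=2.0000, Δt_y=1.1547
    y: enter (7,4) at t=0.3695
    x: enter (8,4) at t=0.8800
    y: enter (8,3) at t=1.5242
    y: enter (8,2) at t=2.6789
    x: enter (9,2) at t=2.8800 ← occupied
  → r_6 = 2.8800
beam 7: φ=135°, α=345°
  dir = (cos 345°, sin 345°) = (0.9659, -0.2588); from cell (7,5)
  next x-line at t=0.4555, next y-line at t=1.2364; Δt_x=1.0353, Δt_y=3.8637
    x: enter (8,5) at t=0.4555
    y: enter (8,4) at t=1.2364
    x: enter (9,4) at t=1.4908 ← occupied
  → r_7 = 1.4908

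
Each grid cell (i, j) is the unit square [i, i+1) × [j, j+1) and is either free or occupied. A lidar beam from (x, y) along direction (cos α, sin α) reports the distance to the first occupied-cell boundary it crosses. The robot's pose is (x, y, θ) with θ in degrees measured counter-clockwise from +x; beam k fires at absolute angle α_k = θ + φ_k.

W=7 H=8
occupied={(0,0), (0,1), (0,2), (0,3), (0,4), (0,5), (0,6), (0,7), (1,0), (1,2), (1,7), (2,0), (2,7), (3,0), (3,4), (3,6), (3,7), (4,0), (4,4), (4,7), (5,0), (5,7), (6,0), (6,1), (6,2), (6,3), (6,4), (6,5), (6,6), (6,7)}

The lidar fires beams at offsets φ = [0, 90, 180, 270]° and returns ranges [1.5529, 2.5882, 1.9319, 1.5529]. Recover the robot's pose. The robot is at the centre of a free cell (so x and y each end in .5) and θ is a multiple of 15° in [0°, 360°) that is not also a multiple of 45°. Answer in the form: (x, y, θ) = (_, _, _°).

Enumerate (i+0.5, j+0.5, θ) over the 26 free cells and 16 admissible headings. For each, cast all 4 beams and compare to the given ranges.
  (3.5, 5.5, 120°): beam 1 = 0.5774 ≠ 1.5529 ✗
  (3.5, 2.5, 195°): beam 2 = 1.5529 ≠ 2.5882 ✗
  (1.5, 4.5, 195°): beam 1 = 0.5176 ≠ 1.5529 ✗
  …
  (2.5, 5.5, 165°): r_1=1.5529, r_2=2.5882, r_3=1.9319, r_4=1.5529 — all match ✓
Only this pose fits every beam.

(x, y, θ) = (2.5, 5.5, 165°)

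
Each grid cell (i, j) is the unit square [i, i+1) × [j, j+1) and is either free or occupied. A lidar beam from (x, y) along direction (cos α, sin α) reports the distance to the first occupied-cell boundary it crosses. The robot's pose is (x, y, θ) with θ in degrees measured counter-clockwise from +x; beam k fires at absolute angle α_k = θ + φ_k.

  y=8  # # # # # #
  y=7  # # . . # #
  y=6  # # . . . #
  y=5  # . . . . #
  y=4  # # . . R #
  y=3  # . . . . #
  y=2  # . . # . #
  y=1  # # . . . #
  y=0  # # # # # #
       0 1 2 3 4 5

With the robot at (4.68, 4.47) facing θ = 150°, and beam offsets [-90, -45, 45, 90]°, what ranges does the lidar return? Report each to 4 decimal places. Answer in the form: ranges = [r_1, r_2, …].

ranges = [0.6400, 2.6192, 3.8098, 1.6974]

beam 1: φ=-90°, α=60°
  d=(0.5000,0.8660)  start (4,4)  tX=0.6400 tY=0.6120  stride 1/|dx|=2.0000 1/|dy|=1.1547
    cross y-line → (4,5), t=0.6120
    cross x-line → (5,5), t=0.6400 (wall)
  → r_1 = 0.6400
beam 2: φ=-45°, α=105°
  d=(-0.2588,0.9659)  start (4,4)  tX=2.6273 tY=0.5487  stride 1/|dx|=3.8637 1/|dy|=1.0353
    cross y-line → (4,5), t=0.5487
    cross y-line → (4,6), t=1.5840
    cross y-line → (4,7), t=2.6192 (wall)
  → r_2 = 2.6192
beam 3: φ=45°, α=195°
  d=(-0.9659,-0.2588)  start (4,4)  tX=0.7040 tY=1.8159  stride 1/|dx|=1.0353 1/|dy|=3.8637
    cross x-line → (3,4), t=0.7040
    cross x-line → (2,4), t=1.7393
    cross y-line → (2,3), t=1.8159
    cross x-line → (1,3), t=2.7745
    cross x-line → (0,3), t=3.8098 (wall)
  → r_3 = 3.8098
beam 4: φ=90°, α=240°
  d=(-0.5000,-0.8660)  start (4,4)  tX=1.3600 tY=0.5427  stride 1/|dx|=2.0000 1/|dy|=1.1547
    cross y-line → (4,3), t=0.5427
    cross x-line → (3,3), t=1.3600
    cross y-line → (3,2), t=1.6974 (wall)
  → r_4 = 1.6974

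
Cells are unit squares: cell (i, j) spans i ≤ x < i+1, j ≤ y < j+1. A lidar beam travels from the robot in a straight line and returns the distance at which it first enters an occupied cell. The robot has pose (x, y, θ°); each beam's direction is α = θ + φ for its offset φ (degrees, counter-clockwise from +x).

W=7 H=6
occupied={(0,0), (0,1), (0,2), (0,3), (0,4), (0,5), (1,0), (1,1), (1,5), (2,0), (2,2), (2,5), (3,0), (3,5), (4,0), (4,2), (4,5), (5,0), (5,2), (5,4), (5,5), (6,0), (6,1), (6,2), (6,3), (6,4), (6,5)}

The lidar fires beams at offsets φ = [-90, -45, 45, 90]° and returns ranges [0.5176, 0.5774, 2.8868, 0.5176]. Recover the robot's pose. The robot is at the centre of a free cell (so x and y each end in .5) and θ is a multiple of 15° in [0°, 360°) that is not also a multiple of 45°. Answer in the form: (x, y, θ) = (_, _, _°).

Candidates: 15 free-cell centres × 16 headings = 240 poses. Raycast each; keep the one whose scan matches to 4 dp.
  (4.5, 3.5, 300°): beam 1 = 1.7321 ≠ 0.5176 ✗
  (3.5, 3.5, 240°): beam 1 = 2.8868 ≠ 0.5176 ✗
  (2.5, 4.5, 105°): beam 1 = 1.9319 ≠ 0.5176 ✗
  …
  (3.5, 2.5, 75°): r_1=0.5176, r_2=0.5774, r_3=2.8868, r_4=0.5176 — all match ✓
Unique over the lattice → pose = (3.5, 2.5, 75°).

(x, y, θ) = (3.5, 2.5, 75°)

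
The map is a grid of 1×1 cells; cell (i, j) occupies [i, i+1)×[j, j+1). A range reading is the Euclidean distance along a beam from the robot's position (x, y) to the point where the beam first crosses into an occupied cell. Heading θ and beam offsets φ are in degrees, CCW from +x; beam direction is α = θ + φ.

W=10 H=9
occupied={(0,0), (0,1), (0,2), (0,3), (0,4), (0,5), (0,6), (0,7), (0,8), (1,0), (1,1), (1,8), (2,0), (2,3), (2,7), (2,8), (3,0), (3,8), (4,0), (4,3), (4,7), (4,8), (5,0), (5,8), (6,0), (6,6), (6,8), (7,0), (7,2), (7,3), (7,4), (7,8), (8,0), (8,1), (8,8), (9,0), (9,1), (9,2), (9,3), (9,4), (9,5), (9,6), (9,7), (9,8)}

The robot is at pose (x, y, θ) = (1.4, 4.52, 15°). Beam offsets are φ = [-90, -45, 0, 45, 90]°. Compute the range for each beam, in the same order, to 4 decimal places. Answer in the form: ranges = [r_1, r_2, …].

beam 1: φ=-90°, α=285°
  cosα=0.2588 sinα=-0.9659 | (1,4) | tMaxX 2.3182 tMaxY 0.5383 | tΔX 3.8637 tΔY 1.0353
    t=0.5383 [y] (1,3)
    t=1.5736 [y] (1,2)
    t=2.3182 [x] (2,2)
    t=2.6089 [y] (2,1)
    t=3.6442 [y] (2,0) — stop
  → r_1 = 3.6442
beam 2: φ=-45°, α=330°
  cosα=0.8660 sinα=-0.5000 | (1,4) | tMaxX 0.6928 tMaxY 1.0400 | tΔX 1.1547 tΔY 2.0000
    t=0.6928 [x] (2,4)
    t=1.0400 [y] (2,3) — stop
  → r_2 = 1.0400
beam 3: φ=0°, α=15°
  cosα=0.9659 sinα=0.2588 | (1,4) | tMaxX 0.6212 tMaxY 1.8546 | tΔX 1.0353 tΔY 3.8637
    t=0.6212 [x] (2,4)
    t=1.6564 [x] (3,4)
    t=1.8546 [y] (3,5)
    t=2.6917 [x] (4,5)
    t=3.7270 [x] (5,5)
    t=4.7623 [x] (6,5)
    t=5.7183 [y] (6,6) — stop
  → r_3 = 5.7183
beam 4: φ=45°, α=60°
  cosα=0.5000 sinα=0.8660 | (1,4) | tMaxX 1.2000 tMaxY 0.5543 | tΔX 2.0000 tΔY 1.1547
    t=0.5543 [y] (1,5)
    t=1.2000 [x] (2,5)
    t=1.7090 [y] (2,6)
    t=2.8637 [y] (2,7) — stop
  → r_4 = 2.8637
beam 5: φ=90°, α=105°
  cosα=-0.2588 sinα=0.9659 | (1,4) | tMaxX 1.5455 tMaxY 0.4969 | tΔX 3.8637 tΔY 1.0353
    t=0.4969 [y] (1,5)
    t=1.5322 [y] (1,6)
    t=1.5455 [x] (0,6) — stop
  → r_5 = 1.5455

ranges = [3.6442, 1.0400, 5.7183, 2.8637, 1.5455]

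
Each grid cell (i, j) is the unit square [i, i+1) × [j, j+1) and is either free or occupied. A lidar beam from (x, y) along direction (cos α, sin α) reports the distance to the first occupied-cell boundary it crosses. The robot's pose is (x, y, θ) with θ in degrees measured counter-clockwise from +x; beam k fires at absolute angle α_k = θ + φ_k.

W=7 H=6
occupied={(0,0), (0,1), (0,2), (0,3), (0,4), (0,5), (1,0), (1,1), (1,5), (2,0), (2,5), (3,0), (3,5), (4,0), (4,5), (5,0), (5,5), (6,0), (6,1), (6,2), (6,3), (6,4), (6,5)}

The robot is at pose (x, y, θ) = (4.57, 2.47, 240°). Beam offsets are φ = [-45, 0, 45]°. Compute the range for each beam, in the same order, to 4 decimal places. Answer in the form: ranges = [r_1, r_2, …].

beam 1: φ=-45°, α=195°
  direction (-0.9659, -0.2588); cell (4,2); t to first gridline: x 0.5901, y 1.8159 (then +1.0353 / +3.8637)
    (3,2) via x @ 0.5901
    (2,2) via x @ 1.6254
    (2,1) via y @ 1.8159
    (1,1) via x @ 2.6607  # hit
  → r_1 = 2.6607
beam 2: φ=0°, α=240°
  direction (-0.5000, -0.8660); cell (4,2); t to first gridline: x 1.1400, y 0.5427 (then +2.0000 / +1.1547)
    (4,1) via y @ 0.5427
    (3,1) via x @ 1.1400
    (3,0) via y @ 1.6974  # hit
  → r_2 = 1.6974
beam 3: φ=45°, α=285°
  direction (0.2588, -0.9659); cell (4,2); t to first gridline: x 1.6614, y 0.4866 (then +3.8637 / +1.0353)
    (4,1) via y @ 0.4866
    (4,0) via y @ 1.5219  # hit
  → r_3 = 1.5219

ranges = [2.6607, 1.6974, 1.5219]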